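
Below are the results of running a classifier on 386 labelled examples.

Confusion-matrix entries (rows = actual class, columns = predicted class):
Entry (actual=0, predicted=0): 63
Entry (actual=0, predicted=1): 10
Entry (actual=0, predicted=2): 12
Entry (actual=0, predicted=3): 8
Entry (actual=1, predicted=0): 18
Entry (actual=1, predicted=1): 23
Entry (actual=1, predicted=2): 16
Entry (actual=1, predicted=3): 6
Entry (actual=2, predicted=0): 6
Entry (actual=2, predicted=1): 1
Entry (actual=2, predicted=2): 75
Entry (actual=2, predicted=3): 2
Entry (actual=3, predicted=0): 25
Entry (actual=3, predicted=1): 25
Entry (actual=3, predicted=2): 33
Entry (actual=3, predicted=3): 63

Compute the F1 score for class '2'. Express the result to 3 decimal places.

0.682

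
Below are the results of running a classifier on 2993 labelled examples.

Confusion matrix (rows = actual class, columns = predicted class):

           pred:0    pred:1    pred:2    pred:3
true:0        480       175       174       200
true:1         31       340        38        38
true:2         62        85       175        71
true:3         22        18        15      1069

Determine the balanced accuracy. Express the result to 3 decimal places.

0.656

Balanced accuracy = mean of per-class recall.
  0: recall = 480/1029 = 0.4665
  1: recall = 340/447 = 0.7606
  2: recall = 175/393 = 0.4453
  3: recall = 1069/1124 = 0.9511
Mean = (0.4665 + 0.7606 + 0.4453 + 0.9511) / 4 = 0.656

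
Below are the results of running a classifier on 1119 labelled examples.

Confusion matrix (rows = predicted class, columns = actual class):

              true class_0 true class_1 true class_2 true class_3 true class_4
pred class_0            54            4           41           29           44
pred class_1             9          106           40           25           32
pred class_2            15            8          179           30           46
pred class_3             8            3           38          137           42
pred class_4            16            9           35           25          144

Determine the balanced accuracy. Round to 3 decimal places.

0.581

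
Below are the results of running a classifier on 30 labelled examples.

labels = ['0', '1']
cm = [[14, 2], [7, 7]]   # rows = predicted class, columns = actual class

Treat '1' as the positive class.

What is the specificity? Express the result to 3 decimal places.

0.667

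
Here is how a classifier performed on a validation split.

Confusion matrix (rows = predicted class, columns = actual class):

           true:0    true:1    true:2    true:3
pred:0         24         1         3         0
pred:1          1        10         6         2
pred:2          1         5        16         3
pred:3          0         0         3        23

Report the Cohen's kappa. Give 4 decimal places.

0.6571

Observed agreement pₒ = trace/N = 73/98 = 0.74490
Expected agreement pₑ = Σ (rowᵢ·colᵢ)/N² = (26·28 + 16·19 + 28·25 + 28·26)/98² = 0.25614
κ = (pₒ − pₑ)/(1 − pₑ) = (0.74490 − 0.25614)/(1 − 0.25614) = 0.6571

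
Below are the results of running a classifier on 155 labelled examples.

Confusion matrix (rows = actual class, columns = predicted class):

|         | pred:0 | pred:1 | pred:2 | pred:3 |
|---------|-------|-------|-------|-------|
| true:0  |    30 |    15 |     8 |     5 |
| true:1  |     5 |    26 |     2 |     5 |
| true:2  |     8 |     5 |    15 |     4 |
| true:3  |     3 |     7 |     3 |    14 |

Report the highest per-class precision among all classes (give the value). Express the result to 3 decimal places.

Per-class precision (TP/(TP+FP)):
  0: TP=30, FP=5+8+3=16 → 30/46 = 0.6522
  1: TP=26, FP=15+5+7=27 → 26/53 = 0.4906
  2: TP=15, FP=8+2+3=13 → 15/28 = 0.5357
  3: TP=14, FP=5+5+4=14 → 14/28 = 0.5000
Highest is class '0' with precision = 0.652.

0.652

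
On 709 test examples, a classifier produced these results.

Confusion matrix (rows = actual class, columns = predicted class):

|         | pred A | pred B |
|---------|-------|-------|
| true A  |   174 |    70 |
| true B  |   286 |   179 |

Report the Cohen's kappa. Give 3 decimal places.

0.081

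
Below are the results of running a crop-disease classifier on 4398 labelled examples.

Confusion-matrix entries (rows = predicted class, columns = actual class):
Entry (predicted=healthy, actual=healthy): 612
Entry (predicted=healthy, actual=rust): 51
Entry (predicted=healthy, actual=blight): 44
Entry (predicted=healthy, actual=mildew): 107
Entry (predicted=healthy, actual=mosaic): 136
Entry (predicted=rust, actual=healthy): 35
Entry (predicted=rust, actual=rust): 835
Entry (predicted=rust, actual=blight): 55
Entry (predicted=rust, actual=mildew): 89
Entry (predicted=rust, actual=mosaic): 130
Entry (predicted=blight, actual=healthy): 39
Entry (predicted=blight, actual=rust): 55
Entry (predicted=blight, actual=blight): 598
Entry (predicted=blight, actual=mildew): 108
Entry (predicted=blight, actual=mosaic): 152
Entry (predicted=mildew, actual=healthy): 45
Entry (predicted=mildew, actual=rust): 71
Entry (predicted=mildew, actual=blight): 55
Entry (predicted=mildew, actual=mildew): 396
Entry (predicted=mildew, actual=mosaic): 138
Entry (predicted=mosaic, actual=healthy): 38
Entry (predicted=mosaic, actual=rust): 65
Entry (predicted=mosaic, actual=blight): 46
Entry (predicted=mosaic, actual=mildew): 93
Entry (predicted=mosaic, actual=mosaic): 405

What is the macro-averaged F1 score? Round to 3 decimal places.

Per-class F1 score (2·TP/(2·TP+FP+FN)):
  healthy: TP=612, FP=51+44+107+136=338, FN=35+39+45+38=157 → 1224/1719 = 0.7120
  rust: TP=835, FP=35+55+89+130=309, FN=51+55+71+65=242 → 1670/2221 = 0.7519
  blight: TP=598, FP=39+55+108+152=354, FN=44+55+55+46=200 → 1196/1750 = 0.6834
  mildew: TP=396, FP=45+71+55+138=309, FN=107+89+108+93=397 → 792/1498 = 0.5287
  mosaic: TP=405, FP=38+65+46+93=242, FN=136+130+152+138=556 → 810/1608 = 0.5037
Macro-F1 score = mean = (0.7120 + 0.7519 + 0.6834 + 0.5287 + 0.5037) / 5 = 0.636

0.636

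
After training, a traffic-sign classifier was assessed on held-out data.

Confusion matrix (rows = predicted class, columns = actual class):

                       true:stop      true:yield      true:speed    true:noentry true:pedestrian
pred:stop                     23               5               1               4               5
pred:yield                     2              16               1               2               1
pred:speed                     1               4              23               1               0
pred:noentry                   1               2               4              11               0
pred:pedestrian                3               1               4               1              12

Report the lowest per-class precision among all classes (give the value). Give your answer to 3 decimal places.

0.571

Per-class precision (TP/(TP+FP)):
  stop: TP=23, FP=5+1+4+5=15 → 23/38 = 0.6053
  yield: TP=16, FP=2+1+2+1=6 → 16/22 = 0.7273
  speed: TP=23, FP=1+4+1+0=6 → 23/29 = 0.7931
  noentry: TP=11, FP=1+2+4+0=7 → 11/18 = 0.6111
  pedestrian: TP=12, FP=3+1+4+1=9 → 12/21 = 0.5714
Lowest is class 'pedestrian' with precision = 0.571.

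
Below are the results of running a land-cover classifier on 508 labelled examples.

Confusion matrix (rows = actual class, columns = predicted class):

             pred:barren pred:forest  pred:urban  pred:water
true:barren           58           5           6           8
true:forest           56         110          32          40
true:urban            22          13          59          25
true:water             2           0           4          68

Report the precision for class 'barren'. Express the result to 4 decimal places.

precision = TP/(TP+FP).
barren: TP=58, FP=56+22+2=80 → 58/138 = 0.42029

0.4203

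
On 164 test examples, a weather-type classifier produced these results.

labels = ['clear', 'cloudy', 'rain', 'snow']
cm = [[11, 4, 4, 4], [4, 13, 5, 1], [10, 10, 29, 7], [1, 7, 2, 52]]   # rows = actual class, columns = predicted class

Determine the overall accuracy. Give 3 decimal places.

0.640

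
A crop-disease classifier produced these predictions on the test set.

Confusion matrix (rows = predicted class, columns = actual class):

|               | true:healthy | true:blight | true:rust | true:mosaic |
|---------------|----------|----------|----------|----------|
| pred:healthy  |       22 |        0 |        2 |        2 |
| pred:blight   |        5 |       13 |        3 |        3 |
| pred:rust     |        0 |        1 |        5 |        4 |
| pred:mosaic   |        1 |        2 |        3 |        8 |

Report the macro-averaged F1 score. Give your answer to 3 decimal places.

0.604

Per-class F1 score (2·TP/(2·TP+FP+FN)):
  healthy: TP=22, FP=0+2+2=4, FN=5+0+1=6 → 44/54 = 0.8148
  blight: TP=13, FP=5+3+3=11, FN=0+1+2=3 → 26/40 = 0.6500
  rust: TP=5, FP=0+1+4=5, FN=2+3+3=8 → 10/23 = 0.4348
  mosaic: TP=8, FP=1+2+3=6, FN=2+3+4=9 → 16/31 = 0.5161
Macro-F1 score = mean = (0.8148 + 0.6500 + 0.4348 + 0.5161) / 4 = 0.604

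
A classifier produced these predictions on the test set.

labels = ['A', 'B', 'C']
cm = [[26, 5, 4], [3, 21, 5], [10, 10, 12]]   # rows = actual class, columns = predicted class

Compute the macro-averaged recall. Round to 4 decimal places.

0.6140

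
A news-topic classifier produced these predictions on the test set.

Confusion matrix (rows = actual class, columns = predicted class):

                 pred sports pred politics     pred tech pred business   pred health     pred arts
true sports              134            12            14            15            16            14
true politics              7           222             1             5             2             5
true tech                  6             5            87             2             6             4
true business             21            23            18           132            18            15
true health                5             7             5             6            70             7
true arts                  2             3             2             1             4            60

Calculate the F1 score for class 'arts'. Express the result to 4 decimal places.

F1 score = 2·TP/(2·TP+FP+FN).
arts: TP=60, FP=14+5+4+15+7=45, FN=2+3+2+1+4=12 → 120/177 = 0.67797

0.6780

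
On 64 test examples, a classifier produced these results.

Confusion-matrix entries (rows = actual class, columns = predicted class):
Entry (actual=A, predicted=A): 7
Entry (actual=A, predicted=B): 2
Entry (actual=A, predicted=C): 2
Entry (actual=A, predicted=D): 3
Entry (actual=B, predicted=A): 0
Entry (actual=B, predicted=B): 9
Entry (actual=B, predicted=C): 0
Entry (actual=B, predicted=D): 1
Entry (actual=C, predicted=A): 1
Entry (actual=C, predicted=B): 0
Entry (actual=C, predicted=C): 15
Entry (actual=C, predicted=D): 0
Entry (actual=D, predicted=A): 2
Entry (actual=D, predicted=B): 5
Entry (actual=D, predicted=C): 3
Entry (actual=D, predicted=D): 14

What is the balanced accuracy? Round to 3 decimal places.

0.730

Balanced accuracy = mean of per-class recall.
  A: recall = 7/14 = 0.5000
  B: recall = 9/10 = 0.9000
  C: recall = 15/16 = 0.9375
  D: recall = 14/24 = 0.5833
Mean = (0.5000 + 0.9000 + 0.9375 + 0.5833) / 4 = 0.730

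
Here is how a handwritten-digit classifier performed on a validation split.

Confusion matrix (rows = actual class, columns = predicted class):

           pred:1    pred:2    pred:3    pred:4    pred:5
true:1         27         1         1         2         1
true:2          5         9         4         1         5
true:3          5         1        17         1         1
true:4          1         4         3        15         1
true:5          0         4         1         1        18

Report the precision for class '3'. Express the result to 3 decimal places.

0.654

Take TP from the diagonal, FP from the rest of the '3' prediction marginal, FN from the rest of the '3' actual marginal.
precision = TP/(TP+FP).
3: TP=17, FP=1+4+3+1=9 → 17/26 = 0.6538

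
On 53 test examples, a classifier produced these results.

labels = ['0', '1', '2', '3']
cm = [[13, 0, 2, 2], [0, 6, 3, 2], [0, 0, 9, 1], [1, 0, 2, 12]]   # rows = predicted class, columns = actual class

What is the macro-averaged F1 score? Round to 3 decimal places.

0.747

Per-class F1 score (2·TP/(2·TP+FP+FN)):
  0: TP=13, FP=0+2+2=4, FN=0+0+1=1 → 26/31 = 0.8387
  1: TP=6, FP=0+3+2=5, FN=0+0+0=0 → 12/17 = 0.7059
  2: TP=9, FP=0+0+1=1, FN=2+3+2=7 → 18/26 = 0.6923
  3: TP=12, FP=1+0+2=3, FN=2+2+1=5 → 24/32 = 0.7500
Macro-F1 score = mean = (0.8387 + 0.7059 + 0.6923 + 0.7500) / 4 = 0.747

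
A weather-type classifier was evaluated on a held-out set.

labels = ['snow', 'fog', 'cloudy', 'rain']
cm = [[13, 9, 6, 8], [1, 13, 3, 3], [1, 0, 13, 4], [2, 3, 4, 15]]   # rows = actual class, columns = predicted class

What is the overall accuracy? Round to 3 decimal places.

0.551

Accuracy = trace / total = (13+13+13+15=54) / 98 = 54/98 = 0.551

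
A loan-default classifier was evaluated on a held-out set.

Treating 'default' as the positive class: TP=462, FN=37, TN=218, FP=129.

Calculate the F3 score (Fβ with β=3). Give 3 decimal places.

Fβ = (1+β²)·TP / ((1+β²)·TP + β²·FN + FP), with β²=9
= 10·462 / (10·462 + 9·37 + 129) = 0.909

0.909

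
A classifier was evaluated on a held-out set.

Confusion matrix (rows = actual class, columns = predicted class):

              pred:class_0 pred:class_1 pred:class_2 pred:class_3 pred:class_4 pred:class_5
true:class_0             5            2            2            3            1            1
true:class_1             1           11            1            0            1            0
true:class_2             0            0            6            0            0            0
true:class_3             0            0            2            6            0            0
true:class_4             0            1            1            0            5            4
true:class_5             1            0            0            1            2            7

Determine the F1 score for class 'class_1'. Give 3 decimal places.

Treat 'class_1' as positive and all other classes as negative.
F1 score = 2·TP/(2·TP+FP+FN).
class_1: TP=11, FP=2+0+0+1+0=3, FN=1+1+0+1+0=3 → 22/28 = 0.7857

0.786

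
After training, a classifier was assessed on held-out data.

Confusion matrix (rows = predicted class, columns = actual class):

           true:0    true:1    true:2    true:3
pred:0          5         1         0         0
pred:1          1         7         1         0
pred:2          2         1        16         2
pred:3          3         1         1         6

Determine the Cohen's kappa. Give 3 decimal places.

0.615

Observed agreement pₒ = trace/N = 34/47 = 0.7234
Expected agreement pₑ = Σ (rowᵢ·colᵢ)/N² = (11·6 + 10·9 + 18·21 + 8·11)/47² = 0.2816
κ = (pₒ − pₑ)/(1 − pₑ) = (0.7234 − 0.2816)/(1 − 0.2816) = 0.615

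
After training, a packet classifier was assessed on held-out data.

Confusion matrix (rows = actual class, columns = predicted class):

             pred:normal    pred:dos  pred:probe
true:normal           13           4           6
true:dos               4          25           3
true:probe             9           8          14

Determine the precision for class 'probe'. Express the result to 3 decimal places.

0.609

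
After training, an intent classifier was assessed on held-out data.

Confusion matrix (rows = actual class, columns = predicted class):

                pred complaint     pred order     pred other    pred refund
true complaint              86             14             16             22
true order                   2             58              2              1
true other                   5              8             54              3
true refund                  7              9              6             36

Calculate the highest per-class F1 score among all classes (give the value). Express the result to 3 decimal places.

Per-class F1 score (2·TP/(2·TP+FP+FN)):
  complaint: TP=86, FP=2+5+7=14, FN=14+16+22=52 → 172/238 = 0.7227
  order: TP=58, FP=14+8+9=31, FN=2+2+1=5 → 116/152 = 0.7632
  other: TP=54, FP=16+2+6=24, FN=5+8+3=16 → 108/148 = 0.7297
  refund: TP=36, FP=22+1+3=26, FN=7+9+6=22 → 72/120 = 0.6000
Highest is class 'order' with F1 score = 0.763.

0.763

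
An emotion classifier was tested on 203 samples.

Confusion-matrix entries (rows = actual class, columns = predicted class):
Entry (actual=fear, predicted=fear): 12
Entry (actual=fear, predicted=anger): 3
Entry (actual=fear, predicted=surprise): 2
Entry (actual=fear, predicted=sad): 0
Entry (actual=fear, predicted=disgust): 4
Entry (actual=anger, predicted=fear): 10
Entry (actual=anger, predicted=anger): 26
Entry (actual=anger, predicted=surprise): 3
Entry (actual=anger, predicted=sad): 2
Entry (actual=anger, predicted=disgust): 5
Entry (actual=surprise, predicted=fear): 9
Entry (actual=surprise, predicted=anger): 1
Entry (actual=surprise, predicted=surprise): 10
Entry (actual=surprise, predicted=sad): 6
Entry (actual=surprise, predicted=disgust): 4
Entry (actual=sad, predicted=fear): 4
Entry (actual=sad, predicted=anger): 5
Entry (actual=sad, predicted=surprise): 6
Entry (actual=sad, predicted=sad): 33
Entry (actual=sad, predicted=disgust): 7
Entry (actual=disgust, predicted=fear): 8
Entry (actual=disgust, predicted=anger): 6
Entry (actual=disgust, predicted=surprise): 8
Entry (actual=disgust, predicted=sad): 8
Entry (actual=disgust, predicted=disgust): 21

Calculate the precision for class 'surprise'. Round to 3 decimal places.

Treat 'surprise' as positive and all other classes as negative.
precision = TP/(TP+FP).
surprise: TP=10, FP=2+3+6+8=19 → 10/29 = 0.3448

0.345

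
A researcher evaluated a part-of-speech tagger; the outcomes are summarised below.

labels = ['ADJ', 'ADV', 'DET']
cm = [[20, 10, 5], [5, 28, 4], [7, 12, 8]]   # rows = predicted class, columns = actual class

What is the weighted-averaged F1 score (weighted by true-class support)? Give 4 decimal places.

0.5805

Per-class F1 score (2·TP/(2·TP+FP+FN)):
  ADJ: TP=20, FP=10+5=15, FN=5+7=12 → 40/67 = 0.59701
  ADV: TP=28, FP=5+4=9, FN=10+12=22 → 56/87 = 0.64368
  DET: TP=8, FP=7+12=19, FN=5+4=9 → 16/44 = 0.36364
Weighted-F1 score = Σ (supportᵢ/N)·F1 scoreᵢ with N=99: (32/99)·0.59701 + (50/99)·0.64368 + (17/99)·0.36364 = 0.5805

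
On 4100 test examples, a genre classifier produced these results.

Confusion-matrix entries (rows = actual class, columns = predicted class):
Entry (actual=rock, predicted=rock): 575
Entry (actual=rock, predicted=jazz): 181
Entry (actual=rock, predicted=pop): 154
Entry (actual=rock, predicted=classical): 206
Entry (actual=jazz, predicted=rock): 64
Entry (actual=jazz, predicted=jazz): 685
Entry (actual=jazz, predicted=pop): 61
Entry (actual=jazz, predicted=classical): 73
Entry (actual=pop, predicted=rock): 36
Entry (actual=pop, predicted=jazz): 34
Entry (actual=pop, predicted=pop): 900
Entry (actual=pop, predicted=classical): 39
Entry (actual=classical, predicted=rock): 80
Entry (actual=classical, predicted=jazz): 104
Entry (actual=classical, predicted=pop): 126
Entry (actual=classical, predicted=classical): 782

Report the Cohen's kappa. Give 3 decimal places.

0.624

Observed agreement pₒ = trace/N = 2942/4100 = 0.7176
Expected agreement pₑ = Σ (rowᵢ·colᵢ)/N² = (1116·755 + 883·1004 + 1009·1241 + 1092·1100)/4100² = 0.2488
κ = (pₒ − pₑ)/(1 − pₑ) = (0.7176 − 0.2488)/(1 − 0.2488) = 0.624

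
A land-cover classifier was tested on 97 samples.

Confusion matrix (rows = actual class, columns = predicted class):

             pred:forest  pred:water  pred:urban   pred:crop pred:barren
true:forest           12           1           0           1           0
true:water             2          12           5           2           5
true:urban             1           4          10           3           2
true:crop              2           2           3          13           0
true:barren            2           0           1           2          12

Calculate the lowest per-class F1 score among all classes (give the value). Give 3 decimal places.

0.513

Per-class F1 score (2·TP/(2·TP+FP+FN)):
  forest: TP=12, FP=2+1+2+2=7, FN=1+0+1+0=2 → 24/33 = 0.7273
  water: TP=12, FP=1+4+2+0=7, FN=2+5+2+5=14 → 24/45 = 0.5333
  urban: TP=10, FP=0+5+3+1=9, FN=1+4+3+2=10 → 20/39 = 0.5128
  crop: TP=13, FP=1+2+3+2=8, FN=2+2+3+0=7 → 26/41 = 0.6341
  barren: TP=12, FP=0+5+2+0=7, FN=2+0+1+2=5 → 24/36 = 0.6667
Lowest is class 'urban' with F1 score = 0.513.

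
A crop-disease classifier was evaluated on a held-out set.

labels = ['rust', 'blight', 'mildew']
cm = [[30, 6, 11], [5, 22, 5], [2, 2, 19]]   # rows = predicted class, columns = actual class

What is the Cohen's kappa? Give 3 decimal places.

0.542

Observed agreement pₒ = trace/N = 71/102 = 0.6961
Expected agreement pₑ = Σ (rowᵢ·colᵢ)/N² = (37·47 + 30·32 + 35·23)/102² = 0.3368
κ = (pₒ − pₑ)/(1 − pₑ) = (0.6961 − 0.3368)/(1 − 0.3368) = 0.542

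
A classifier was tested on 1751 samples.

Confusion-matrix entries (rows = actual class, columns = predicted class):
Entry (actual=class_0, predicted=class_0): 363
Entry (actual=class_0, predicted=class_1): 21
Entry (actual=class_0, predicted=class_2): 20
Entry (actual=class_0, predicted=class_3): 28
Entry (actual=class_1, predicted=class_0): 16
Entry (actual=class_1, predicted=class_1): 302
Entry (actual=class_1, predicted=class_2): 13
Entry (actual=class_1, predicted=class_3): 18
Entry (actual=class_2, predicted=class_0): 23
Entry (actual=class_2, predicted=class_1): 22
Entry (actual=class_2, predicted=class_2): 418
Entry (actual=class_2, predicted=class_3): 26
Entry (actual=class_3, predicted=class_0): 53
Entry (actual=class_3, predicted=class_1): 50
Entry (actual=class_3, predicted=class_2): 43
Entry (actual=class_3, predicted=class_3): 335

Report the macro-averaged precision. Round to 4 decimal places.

0.8079

Per-class precision (TP/(TP+FP)):
  class_0: TP=363, FP=16+23+53=92 → 363/455 = 0.79780
  class_1: TP=302, FP=21+22+50=93 → 302/395 = 0.76456
  class_2: TP=418, FP=20+13+43=76 → 418/494 = 0.84615
  class_3: TP=335, FP=28+18+26=72 → 335/407 = 0.82310
Macro-precision = mean = (0.79780 + 0.76456 + 0.84615 + 0.82310) / 4 = 0.8079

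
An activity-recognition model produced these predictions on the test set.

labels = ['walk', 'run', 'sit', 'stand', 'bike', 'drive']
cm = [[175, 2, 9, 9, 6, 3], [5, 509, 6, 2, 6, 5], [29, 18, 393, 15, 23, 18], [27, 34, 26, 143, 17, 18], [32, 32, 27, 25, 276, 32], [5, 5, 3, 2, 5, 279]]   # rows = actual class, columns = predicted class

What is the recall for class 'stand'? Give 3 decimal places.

0.540

One-vs-rest for 'stand': TP = diagonal; FP = other classes predicted 'stand'; FN = 'stand' predicted as other.
recall = TP/(TP+FN).
stand: TP=143, FN=27+34+26+17+18=122 → 143/265 = 0.5396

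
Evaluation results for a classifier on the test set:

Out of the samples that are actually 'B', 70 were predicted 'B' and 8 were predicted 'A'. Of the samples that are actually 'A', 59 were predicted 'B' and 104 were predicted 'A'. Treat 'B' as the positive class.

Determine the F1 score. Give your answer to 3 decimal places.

0.676

Precision = TP/(TP+FP) = 70/129 = 0.5426
Recall = TP/(TP+FN) = 70/78 = 0.8974
F1 = 2·TP/(2·TP+FP+FN) = 140/207 = 0.676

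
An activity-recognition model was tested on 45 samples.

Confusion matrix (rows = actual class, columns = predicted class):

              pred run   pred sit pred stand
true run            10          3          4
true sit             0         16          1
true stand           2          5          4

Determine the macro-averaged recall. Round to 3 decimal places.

Per-class recall (TP/(TP+FN)):
  run: TP=10, FN=3+4=7 → 10/17 = 0.5882
  sit: TP=16, FN=0+1=1 → 16/17 = 0.9412
  stand: TP=4, FN=2+5=7 → 4/11 = 0.3636
Macro-recall = mean = (0.5882 + 0.9412 + 0.3636) / 3 = 0.631

0.631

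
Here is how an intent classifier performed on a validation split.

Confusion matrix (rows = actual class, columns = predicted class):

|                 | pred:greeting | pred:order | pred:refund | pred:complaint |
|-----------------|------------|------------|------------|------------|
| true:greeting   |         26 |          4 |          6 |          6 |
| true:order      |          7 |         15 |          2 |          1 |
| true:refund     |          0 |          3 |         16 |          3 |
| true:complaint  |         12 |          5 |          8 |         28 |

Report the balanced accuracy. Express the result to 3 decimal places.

Balanced accuracy = mean of per-class recall.
  greeting: recall = 26/42 = 0.6190
  order: recall = 15/25 = 0.6000
  refund: recall = 16/22 = 0.7273
  complaint: recall = 28/53 = 0.5283
Mean = (0.6190 + 0.6000 + 0.7273 + 0.5283) / 4 = 0.619

0.619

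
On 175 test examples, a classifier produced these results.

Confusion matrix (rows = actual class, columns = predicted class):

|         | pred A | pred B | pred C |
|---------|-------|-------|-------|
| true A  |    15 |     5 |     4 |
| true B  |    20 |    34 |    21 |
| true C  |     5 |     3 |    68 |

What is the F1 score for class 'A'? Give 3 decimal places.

F1 score = 2·TP/(2·TP+FP+FN).
A: TP=15, FP=20+5=25, FN=5+4=9 → 30/64 = 0.4688

0.469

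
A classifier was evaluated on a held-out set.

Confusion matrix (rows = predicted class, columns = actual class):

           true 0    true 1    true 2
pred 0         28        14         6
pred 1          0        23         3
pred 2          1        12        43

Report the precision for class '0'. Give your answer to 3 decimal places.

0.583

precision = TP/(TP+FP).
0: TP=28, FP=14+6=20 → 28/48 = 0.5833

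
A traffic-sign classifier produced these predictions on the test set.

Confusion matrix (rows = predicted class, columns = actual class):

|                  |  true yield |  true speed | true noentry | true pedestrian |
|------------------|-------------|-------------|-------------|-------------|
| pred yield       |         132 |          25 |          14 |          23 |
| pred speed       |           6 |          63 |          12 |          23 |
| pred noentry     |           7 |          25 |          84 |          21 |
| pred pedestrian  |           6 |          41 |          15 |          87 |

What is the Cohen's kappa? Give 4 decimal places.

Observed agreement pₒ = trace/N = 366/584 = 0.62671
Expected agreement pₑ = Σ (rowᵢ·colᵢ)/N² = (151·194 + 154·104 + 125·137 + 154·149)/584² = 0.25034
κ = (pₒ − pₑ)/(1 − pₑ) = (0.62671 − 0.25034)/(1 − 0.25034) = 0.5021

0.5021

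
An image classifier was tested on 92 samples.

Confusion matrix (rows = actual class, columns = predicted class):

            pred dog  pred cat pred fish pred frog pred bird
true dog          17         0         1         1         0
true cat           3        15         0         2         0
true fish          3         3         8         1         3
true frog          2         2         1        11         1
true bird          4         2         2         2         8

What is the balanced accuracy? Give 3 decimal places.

0.636

Balanced accuracy = mean of per-class recall.
  dog: recall = 17/19 = 0.8947
  cat: recall = 15/20 = 0.7500
  fish: recall = 8/18 = 0.4444
  frog: recall = 11/17 = 0.6471
  bird: recall = 8/18 = 0.4444
Mean = (0.8947 + 0.7500 + 0.4444 + 0.6471 + 0.4444) / 5 = 0.636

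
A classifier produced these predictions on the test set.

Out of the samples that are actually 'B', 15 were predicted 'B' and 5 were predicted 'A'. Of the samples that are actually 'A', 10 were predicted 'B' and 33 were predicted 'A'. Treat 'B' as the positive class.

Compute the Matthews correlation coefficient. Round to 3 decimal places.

0.492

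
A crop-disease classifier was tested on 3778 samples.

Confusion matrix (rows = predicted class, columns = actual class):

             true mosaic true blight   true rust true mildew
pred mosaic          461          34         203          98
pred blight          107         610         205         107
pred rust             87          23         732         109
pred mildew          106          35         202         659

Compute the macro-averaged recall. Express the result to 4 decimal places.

Per-class recall (TP/(TP+FN)):
  mosaic: TP=461, FN=107+87+106=300 → 461/761 = 0.60578
  blight: TP=610, FN=34+23+35=92 → 610/702 = 0.86895
  rust: TP=732, FN=203+205+202=610 → 732/1342 = 0.54545
  mildew: TP=659, FN=98+107+109=314 → 659/973 = 0.67729
Macro-recall = mean = (0.60578 + 0.86895 + 0.54545 + 0.67729) / 4 = 0.6744

0.6744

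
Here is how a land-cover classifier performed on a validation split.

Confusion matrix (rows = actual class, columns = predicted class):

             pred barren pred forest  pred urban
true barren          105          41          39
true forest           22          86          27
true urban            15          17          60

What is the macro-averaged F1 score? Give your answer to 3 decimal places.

Per-class F1 score (2·TP/(2·TP+FP+FN)):
  barren: TP=105, FP=22+15=37, FN=41+39=80 → 210/327 = 0.6422
  forest: TP=86, FP=41+17=58, FN=22+27=49 → 172/279 = 0.6165
  urban: TP=60, FP=39+27=66, FN=15+17=32 → 120/218 = 0.5505
Macro-F1 score = mean = (0.6422 + 0.6165 + 0.5505) / 3 = 0.603

0.603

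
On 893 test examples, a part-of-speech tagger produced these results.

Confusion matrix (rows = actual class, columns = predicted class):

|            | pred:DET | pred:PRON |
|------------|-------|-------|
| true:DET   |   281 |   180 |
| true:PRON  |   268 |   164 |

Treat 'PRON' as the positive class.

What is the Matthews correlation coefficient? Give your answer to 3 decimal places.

-0.011

MCC = (TP·TN − FP·FN) / √((TP+FP)(TP+FN)(TN+FP)(TN+FN))
Numerator = 164·281 − 180·268 = -2156
Denominator = √(344·432·461·549) = √37611050112 = 193935.6855
MCC = -2156 / 193935.6855 = -0.011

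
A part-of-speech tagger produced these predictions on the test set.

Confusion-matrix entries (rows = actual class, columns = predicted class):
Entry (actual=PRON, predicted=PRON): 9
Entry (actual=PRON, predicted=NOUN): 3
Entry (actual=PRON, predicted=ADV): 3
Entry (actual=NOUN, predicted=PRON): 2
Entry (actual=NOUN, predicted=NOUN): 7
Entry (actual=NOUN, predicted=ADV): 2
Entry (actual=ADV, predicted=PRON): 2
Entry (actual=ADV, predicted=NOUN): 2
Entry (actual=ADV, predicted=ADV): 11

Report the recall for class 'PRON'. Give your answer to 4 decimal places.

Take TP from the diagonal, FP from the rest of the 'PRON' prediction marginal, FN from the rest of the 'PRON' actual marginal.
recall = TP/(TP+FN).
PRON: TP=9, FN=3+3=6 → 9/15 = 0.60000

0.6000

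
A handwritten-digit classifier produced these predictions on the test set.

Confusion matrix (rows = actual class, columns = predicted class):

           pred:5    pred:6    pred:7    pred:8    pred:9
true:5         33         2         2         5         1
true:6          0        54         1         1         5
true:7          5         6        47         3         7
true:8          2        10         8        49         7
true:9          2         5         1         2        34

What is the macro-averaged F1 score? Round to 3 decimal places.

0.743

Per-class F1 score (2·TP/(2·TP+FP+FN)):
  5: TP=33, FP=0+5+2+2=9, FN=2+2+5+1=10 → 66/85 = 0.7765
  6: TP=54, FP=2+6+10+5=23, FN=0+1+1+5=7 → 108/138 = 0.7826
  7: TP=47, FP=2+1+8+1=12, FN=5+6+3+7=21 → 94/127 = 0.7402
  8: TP=49, FP=5+1+3+2=11, FN=2+10+8+7=27 → 98/136 = 0.7206
  9: TP=34, FP=1+5+7+7=20, FN=2+5+1+2=10 → 68/98 = 0.6939
Macro-F1 score = mean = (0.7765 + 0.7826 + 0.7402 + 0.7206 + 0.6939) / 5 = 0.743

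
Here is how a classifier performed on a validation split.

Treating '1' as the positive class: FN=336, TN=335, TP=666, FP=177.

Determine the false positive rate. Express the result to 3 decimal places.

0.346

FPR = FP/(FP+TN) = 177/(177+335) = 0.346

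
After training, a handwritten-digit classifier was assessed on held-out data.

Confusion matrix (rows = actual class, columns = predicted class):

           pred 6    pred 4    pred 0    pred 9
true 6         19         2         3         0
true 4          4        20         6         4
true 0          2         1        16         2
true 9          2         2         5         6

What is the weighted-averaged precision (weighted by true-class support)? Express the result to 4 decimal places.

Per-class precision (TP/(TP+FP)):
  6: TP=19, FP=4+2+2=8 → 19/27 = 0.70370
  4: TP=20, FP=2+1+2=5 → 20/25 = 0.80000
  0: TP=16, FP=3+6+5=14 → 16/30 = 0.53333
  9: TP=6, FP=0+4+2=6 → 6/12 = 0.50000
Weighted-precision = Σ (supportᵢ/N)·precisionᵢ with N=94: (24/94)·0.70370 + (34/94)·0.80000 + (21/94)·0.53333 + (15/94)·0.50000 = 0.6680

0.6680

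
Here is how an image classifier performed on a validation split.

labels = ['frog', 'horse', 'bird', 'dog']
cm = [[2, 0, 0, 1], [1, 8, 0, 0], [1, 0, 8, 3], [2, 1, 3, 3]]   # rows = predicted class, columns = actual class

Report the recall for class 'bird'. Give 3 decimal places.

One-vs-rest for 'bird': TP = diagonal; FP = other classes predicted 'bird'; FN = 'bird' predicted as other.
recall = TP/(TP+FN).
bird: TP=8, FN=0+0+3=3 → 8/11 = 0.7273

0.727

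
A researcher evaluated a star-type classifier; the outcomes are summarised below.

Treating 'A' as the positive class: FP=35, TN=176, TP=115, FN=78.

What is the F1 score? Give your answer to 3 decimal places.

0.671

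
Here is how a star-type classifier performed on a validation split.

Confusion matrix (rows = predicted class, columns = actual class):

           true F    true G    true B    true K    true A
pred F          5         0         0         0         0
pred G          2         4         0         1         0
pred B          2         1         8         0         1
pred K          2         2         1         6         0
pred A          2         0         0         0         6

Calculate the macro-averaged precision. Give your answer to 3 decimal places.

0.707

Per-class precision (TP/(TP+FP)):
  F: TP=5, FP=0+0+0+0=0 → 5/5 = 1.0000
  G: TP=4, FP=2+0+1+0=3 → 4/7 = 0.5714
  B: TP=8, FP=2+1+0+1=4 → 8/12 = 0.6667
  K: TP=6, FP=2+2+1+0=5 → 6/11 = 0.5455
  A: TP=6, FP=2+0+0+0=2 → 6/8 = 0.7500
Macro-precision = mean = (1.0000 + 0.5714 + 0.6667 + 0.5455 + 0.7500) / 5 = 0.707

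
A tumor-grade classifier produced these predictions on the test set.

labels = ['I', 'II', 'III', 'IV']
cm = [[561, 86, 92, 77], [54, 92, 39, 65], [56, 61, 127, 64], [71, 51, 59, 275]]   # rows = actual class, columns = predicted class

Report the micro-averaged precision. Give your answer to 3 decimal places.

Micro-averaging pools counts across classes: ΣTP=1055, ΣFP=775, ΣFN=775.
Micro-precision = TP/(TP+FP) on pooled counts = 0.577 (equals overall accuracy in single-label multiclass).

0.577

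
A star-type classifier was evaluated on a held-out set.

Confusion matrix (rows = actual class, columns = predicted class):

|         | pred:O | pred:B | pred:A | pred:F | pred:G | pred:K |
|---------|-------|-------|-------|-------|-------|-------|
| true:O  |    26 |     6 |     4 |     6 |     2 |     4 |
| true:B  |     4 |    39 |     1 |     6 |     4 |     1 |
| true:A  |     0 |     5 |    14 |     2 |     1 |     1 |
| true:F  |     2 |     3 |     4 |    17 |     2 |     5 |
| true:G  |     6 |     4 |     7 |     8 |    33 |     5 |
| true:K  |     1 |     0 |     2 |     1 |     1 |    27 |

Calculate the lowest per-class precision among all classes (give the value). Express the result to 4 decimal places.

Per-class precision (TP/(TP+FP)):
  O: TP=26, FP=4+0+2+6+1=13 → 26/39 = 0.66667
  B: TP=39, FP=6+5+3+4+0=18 → 39/57 = 0.68421
  A: TP=14, FP=4+1+4+7+2=18 → 14/32 = 0.43750
  F: TP=17, FP=6+6+2+8+1=23 → 17/40 = 0.42500
  G: TP=33, FP=2+4+1+2+1=10 → 33/43 = 0.76744
  K: TP=27, FP=4+1+1+5+5=16 → 27/43 = 0.62791
Lowest is class 'F' with precision = 0.4250.

0.4250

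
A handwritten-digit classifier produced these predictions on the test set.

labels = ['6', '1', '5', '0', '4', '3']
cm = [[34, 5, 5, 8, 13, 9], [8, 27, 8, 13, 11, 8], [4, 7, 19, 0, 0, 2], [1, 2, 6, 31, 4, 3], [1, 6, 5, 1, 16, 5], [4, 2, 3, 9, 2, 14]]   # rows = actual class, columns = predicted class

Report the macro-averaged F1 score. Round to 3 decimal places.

Per-class F1 score (2·TP/(2·TP+FP+FN)):
  6: TP=34, FP=8+4+1+1+4=18, FN=5+5+8+13+9=40 → 68/126 = 0.5397
  1: TP=27, FP=5+7+2+6+2=22, FN=8+8+13+11+8=48 → 54/124 = 0.4355
  5: TP=19, FP=5+8+6+5+3=27, FN=4+7+0+0+2=13 → 38/78 = 0.4872
  0: TP=31, FP=8+13+0+1+9=31, FN=1+2+6+4+3=16 → 62/109 = 0.5688
  4: TP=16, FP=13+11+0+4+2=30, FN=1+6+5+1+5=18 → 32/80 = 0.4000
  3: TP=14, FP=9+8+2+3+5=27, FN=4+2+3+9+2=20 → 28/75 = 0.3733
Macro-F1 score = mean = (0.5397 + 0.4355 + 0.4872 + 0.5688 + 0.4000 + 0.3733) / 6 = 0.467

0.467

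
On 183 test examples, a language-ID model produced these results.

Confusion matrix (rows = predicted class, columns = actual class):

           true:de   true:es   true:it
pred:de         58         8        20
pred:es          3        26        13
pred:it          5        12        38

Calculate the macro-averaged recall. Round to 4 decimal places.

0.6597

Per-class recall (TP/(TP+FN)):
  de: TP=58, FN=3+5=8 → 58/66 = 0.87879
  es: TP=26, FN=8+12=20 → 26/46 = 0.56522
  it: TP=38, FN=20+13=33 → 38/71 = 0.53521
Macro-recall = mean = (0.87879 + 0.56522 + 0.53521) / 3 = 0.6597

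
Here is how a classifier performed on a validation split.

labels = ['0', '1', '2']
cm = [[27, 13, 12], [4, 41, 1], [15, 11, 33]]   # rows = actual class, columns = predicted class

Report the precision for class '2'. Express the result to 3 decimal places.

Take TP from the diagonal, FP from the rest of the '2' prediction marginal, FN from the rest of the '2' actual marginal.
precision = TP/(TP+FP).
2: TP=33, FP=12+1=13 → 33/46 = 0.7174

0.717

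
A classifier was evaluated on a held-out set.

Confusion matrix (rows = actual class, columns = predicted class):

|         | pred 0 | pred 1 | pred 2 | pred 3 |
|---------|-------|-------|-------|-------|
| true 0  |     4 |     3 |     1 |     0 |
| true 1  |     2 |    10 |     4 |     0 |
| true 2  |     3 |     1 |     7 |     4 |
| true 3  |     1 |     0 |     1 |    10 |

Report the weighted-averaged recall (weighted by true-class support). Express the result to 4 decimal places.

Per-class recall (TP/(TP+FN)):
  0: TP=4, FN=3+1+0=4 → 4/8 = 0.50000
  1: TP=10, FN=2+4+0=6 → 10/16 = 0.62500
  2: TP=7, FN=3+1+4=8 → 7/15 = 0.46667
  3: TP=10, FN=1+0+1=2 → 10/12 = 0.83333
Weighted-recall = Σ (supportᵢ/N)·recallᵢ with N=51: (8/51)·0.50000 + (16/51)·0.62500 + (15/51)·0.46667 + (12/51)·0.83333 = 0.6078

0.6078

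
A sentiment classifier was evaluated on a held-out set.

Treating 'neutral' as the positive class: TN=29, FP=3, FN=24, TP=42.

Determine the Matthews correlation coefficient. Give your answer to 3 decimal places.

0.511

MCC = (TP·TN − FP·FN) / √((TP+FP)(TP+FN)(TN+FP)(TN+FN))
Numerator = 42·29 − 3·24 = 1146
Denominator = √(45·66·32·53) = √5037120 = 2244.3529
MCC = 1146 / 2244.3529 = 0.511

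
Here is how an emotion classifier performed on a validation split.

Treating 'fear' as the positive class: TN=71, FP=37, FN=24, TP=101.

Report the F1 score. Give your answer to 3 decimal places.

Precision = TP/(TP+FP) = 101/138 = 0.7319
Recall = TP/(TP+FN) = 101/125 = 0.8080
F1 = 2·TP/(2·TP+FP+FN) = 202/263 = 0.768

0.768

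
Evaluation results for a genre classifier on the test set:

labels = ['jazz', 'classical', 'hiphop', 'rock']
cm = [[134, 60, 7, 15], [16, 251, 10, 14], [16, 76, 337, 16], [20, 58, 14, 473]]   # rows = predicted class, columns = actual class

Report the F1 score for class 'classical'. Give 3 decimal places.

0.682

Take TP from the diagonal, FP from the rest of the 'classical' prediction marginal, FN from the rest of the 'classical' actual marginal.
F1 score = 2·TP/(2·TP+FP+FN).
classical: TP=251, FP=16+10+14=40, FN=60+76+58=194 → 502/736 = 0.6821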